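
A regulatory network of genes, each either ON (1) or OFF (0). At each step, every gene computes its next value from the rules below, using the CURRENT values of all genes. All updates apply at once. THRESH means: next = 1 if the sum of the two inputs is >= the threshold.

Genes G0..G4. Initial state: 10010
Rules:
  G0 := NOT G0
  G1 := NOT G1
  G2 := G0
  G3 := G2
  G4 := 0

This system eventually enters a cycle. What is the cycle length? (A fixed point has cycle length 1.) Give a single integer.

Answer: 2

Derivation:
Step 0: 10010
Step 1: G0=NOT G0=NOT 1=0 G1=NOT G1=NOT 0=1 G2=G0=1 G3=G2=0 G4=0(const) -> 01100
Step 2: G0=NOT G0=NOT 0=1 G1=NOT G1=NOT 1=0 G2=G0=0 G3=G2=1 G4=0(const) -> 10010
State from step 2 equals state from step 0 -> cycle length 2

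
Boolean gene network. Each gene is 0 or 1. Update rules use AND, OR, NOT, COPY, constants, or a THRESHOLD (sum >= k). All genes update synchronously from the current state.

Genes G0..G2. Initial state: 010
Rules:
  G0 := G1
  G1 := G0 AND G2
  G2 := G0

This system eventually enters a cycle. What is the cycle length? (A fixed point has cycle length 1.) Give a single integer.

Step 0: 010
Step 1: G0=G1=1 G1=G0&G2=0&0=0 G2=G0=0 -> 100
Step 2: G0=G1=0 G1=G0&G2=1&0=0 G2=G0=1 -> 001
Step 3: G0=G1=0 G1=G0&G2=0&1=0 G2=G0=0 -> 000
Step 4: G0=G1=0 G1=G0&G2=0&0=0 G2=G0=0 -> 000
State from step 4 equals state from step 3 -> cycle length 1

Answer: 1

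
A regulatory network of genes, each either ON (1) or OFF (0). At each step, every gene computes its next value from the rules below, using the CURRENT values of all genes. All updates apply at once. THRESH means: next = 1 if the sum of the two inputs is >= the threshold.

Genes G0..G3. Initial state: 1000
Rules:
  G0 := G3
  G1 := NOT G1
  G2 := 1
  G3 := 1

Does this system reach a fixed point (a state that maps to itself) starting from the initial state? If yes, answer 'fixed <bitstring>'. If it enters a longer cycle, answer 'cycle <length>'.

Answer: cycle 2

Derivation:
Step 0: 1000
Step 1: G0=G3=0 G1=NOT G1=NOT 0=1 G2=1(const) G3=1(const) -> 0111
Step 2: G0=G3=1 G1=NOT G1=NOT 1=0 G2=1(const) G3=1(const) -> 1011
Step 3: G0=G3=1 G1=NOT G1=NOT 0=1 G2=1(const) G3=1(const) -> 1111
Step 4: G0=G3=1 G1=NOT G1=NOT 1=0 G2=1(const) G3=1(const) -> 1011
Cycle of length 2 starting at step 2 -> no fixed point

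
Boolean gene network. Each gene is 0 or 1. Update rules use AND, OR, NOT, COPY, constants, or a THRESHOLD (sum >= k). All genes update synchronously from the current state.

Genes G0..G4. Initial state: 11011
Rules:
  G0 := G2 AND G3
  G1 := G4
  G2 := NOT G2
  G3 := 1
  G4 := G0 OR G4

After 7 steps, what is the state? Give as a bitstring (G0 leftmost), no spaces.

Step 1: G0=G2&G3=0&1=0 G1=G4=1 G2=NOT G2=NOT 0=1 G3=1(const) G4=G0|G4=1|1=1 -> 01111
Step 2: G0=G2&G3=1&1=1 G1=G4=1 G2=NOT G2=NOT 1=0 G3=1(const) G4=G0|G4=0|1=1 -> 11011
Step 3: G0=G2&G3=0&1=0 G1=G4=1 G2=NOT G2=NOT 0=1 G3=1(const) G4=G0|G4=1|1=1 -> 01111
Step 4: G0=G2&G3=1&1=1 G1=G4=1 G2=NOT G2=NOT 1=0 G3=1(const) G4=G0|G4=0|1=1 -> 11011
Step 5: G0=G2&G3=0&1=0 G1=G4=1 G2=NOT G2=NOT 0=1 G3=1(const) G4=G0|G4=1|1=1 -> 01111
Step 6: G0=G2&G3=1&1=1 G1=G4=1 G2=NOT G2=NOT 1=0 G3=1(const) G4=G0|G4=0|1=1 -> 11011
Step 7: G0=G2&G3=0&1=0 G1=G4=1 G2=NOT G2=NOT 0=1 G3=1(const) G4=G0|G4=1|1=1 -> 01111

01111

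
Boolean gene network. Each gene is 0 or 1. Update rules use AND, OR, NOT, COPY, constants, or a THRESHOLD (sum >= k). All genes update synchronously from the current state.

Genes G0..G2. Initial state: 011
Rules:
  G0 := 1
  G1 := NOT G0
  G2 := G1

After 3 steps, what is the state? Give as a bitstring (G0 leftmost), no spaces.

Step 1: G0=1(const) G1=NOT G0=NOT 0=1 G2=G1=1 -> 111
Step 2: G0=1(const) G1=NOT G0=NOT 1=0 G2=G1=1 -> 101
Step 3: G0=1(const) G1=NOT G0=NOT 1=0 G2=G1=0 -> 100

100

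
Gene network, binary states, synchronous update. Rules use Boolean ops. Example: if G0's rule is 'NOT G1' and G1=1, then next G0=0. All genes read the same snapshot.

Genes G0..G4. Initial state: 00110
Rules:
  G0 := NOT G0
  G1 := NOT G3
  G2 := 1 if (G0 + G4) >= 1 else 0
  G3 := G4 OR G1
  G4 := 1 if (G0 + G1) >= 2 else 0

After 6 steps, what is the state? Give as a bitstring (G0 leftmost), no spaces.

Step 1: G0=NOT G0=NOT 0=1 G1=NOT G3=NOT 1=0 G2=(0+0>=1)=0 G3=G4|G1=0|0=0 G4=(0+0>=2)=0 -> 10000
Step 2: G0=NOT G0=NOT 1=0 G1=NOT G3=NOT 0=1 G2=(1+0>=1)=1 G3=G4|G1=0|0=0 G4=(1+0>=2)=0 -> 01100
Step 3: G0=NOT G0=NOT 0=1 G1=NOT G3=NOT 0=1 G2=(0+0>=1)=0 G3=G4|G1=0|1=1 G4=(0+1>=2)=0 -> 11010
Step 4: G0=NOT G0=NOT 1=0 G1=NOT G3=NOT 1=0 G2=(1+0>=1)=1 G3=G4|G1=0|1=1 G4=(1+1>=2)=1 -> 00111
Step 5: G0=NOT G0=NOT 0=1 G1=NOT G3=NOT 1=0 G2=(0+1>=1)=1 G3=G4|G1=1|0=1 G4=(0+0>=2)=0 -> 10110
Step 6: G0=NOT G0=NOT 1=0 G1=NOT G3=NOT 1=0 G2=(1+0>=1)=1 G3=G4|G1=0|0=0 G4=(1+0>=2)=0 -> 00100

00100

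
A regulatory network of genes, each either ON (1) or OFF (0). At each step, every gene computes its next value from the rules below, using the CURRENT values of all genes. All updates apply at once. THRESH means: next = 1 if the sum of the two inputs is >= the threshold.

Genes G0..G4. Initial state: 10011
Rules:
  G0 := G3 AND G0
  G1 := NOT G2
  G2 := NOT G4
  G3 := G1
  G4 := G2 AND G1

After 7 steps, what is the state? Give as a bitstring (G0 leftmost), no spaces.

Step 1: G0=G3&G0=1&1=1 G1=NOT G2=NOT 0=1 G2=NOT G4=NOT 1=0 G3=G1=0 G4=G2&G1=0&0=0 -> 11000
Step 2: G0=G3&G0=0&1=0 G1=NOT G2=NOT 0=1 G2=NOT G4=NOT 0=1 G3=G1=1 G4=G2&G1=0&1=0 -> 01110
Step 3: G0=G3&G0=1&0=0 G1=NOT G2=NOT 1=0 G2=NOT G4=NOT 0=1 G3=G1=1 G4=G2&G1=1&1=1 -> 00111
Step 4: G0=G3&G0=1&0=0 G1=NOT G2=NOT 1=0 G2=NOT G4=NOT 1=0 G3=G1=0 G4=G2&G1=1&0=0 -> 00000
Step 5: G0=G3&G0=0&0=0 G1=NOT G2=NOT 0=1 G2=NOT G4=NOT 0=1 G3=G1=0 G4=G2&G1=0&0=0 -> 01100
Step 6: G0=G3&G0=0&0=0 G1=NOT G2=NOT 1=0 G2=NOT G4=NOT 0=1 G3=G1=1 G4=G2&G1=1&1=1 -> 00111
Step 7: G0=G3&G0=1&0=0 G1=NOT G2=NOT 1=0 G2=NOT G4=NOT 1=0 G3=G1=0 G4=G2&G1=1&0=0 -> 00000

00000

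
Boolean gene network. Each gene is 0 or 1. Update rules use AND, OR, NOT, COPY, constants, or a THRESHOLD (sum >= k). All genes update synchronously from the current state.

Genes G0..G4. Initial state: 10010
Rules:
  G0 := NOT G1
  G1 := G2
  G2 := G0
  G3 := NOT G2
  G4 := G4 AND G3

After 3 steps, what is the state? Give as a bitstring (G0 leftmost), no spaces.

Step 1: G0=NOT G1=NOT 0=1 G1=G2=0 G2=G0=1 G3=NOT G2=NOT 0=1 G4=G4&G3=0&1=0 -> 10110
Step 2: G0=NOT G1=NOT 0=1 G1=G2=1 G2=G0=1 G3=NOT G2=NOT 1=0 G4=G4&G3=0&1=0 -> 11100
Step 3: G0=NOT G1=NOT 1=0 G1=G2=1 G2=G0=1 G3=NOT G2=NOT 1=0 G4=G4&G3=0&0=0 -> 01100

01100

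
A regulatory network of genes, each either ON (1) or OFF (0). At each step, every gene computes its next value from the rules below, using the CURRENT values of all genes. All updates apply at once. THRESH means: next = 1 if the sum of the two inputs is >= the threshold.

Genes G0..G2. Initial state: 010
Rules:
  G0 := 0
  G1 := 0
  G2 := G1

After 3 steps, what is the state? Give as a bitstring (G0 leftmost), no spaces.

Step 1: G0=0(const) G1=0(const) G2=G1=1 -> 001
Step 2: G0=0(const) G1=0(const) G2=G1=0 -> 000
Step 3: G0=0(const) G1=0(const) G2=G1=0 -> 000

000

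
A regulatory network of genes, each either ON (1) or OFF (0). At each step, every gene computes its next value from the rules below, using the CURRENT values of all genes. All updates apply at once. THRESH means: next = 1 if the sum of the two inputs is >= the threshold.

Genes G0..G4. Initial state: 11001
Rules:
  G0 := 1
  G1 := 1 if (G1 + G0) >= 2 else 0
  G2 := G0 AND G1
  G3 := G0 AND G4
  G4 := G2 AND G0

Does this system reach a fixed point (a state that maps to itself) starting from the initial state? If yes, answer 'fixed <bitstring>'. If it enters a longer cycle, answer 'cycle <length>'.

Step 0: 11001
Step 1: G0=1(const) G1=(1+1>=2)=1 G2=G0&G1=1&1=1 G3=G0&G4=1&1=1 G4=G2&G0=0&1=0 -> 11110
Step 2: G0=1(const) G1=(1+1>=2)=1 G2=G0&G1=1&1=1 G3=G0&G4=1&0=0 G4=G2&G0=1&1=1 -> 11101
Step 3: G0=1(const) G1=(1+1>=2)=1 G2=G0&G1=1&1=1 G3=G0&G4=1&1=1 G4=G2&G0=1&1=1 -> 11111
Step 4: G0=1(const) G1=(1+1>=2)=1 G2=G0&G1=1&1=1 G3=G0&G4=1&1=1 G4=G2&G0=1&1=1 -> 11111
Fixed point reached at step 3: 11111

Answer: fixed 11111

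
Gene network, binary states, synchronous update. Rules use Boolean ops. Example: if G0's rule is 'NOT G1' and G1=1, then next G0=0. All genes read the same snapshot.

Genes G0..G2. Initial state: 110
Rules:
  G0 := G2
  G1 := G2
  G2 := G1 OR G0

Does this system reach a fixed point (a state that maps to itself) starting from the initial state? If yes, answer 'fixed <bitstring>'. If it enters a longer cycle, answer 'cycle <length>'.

Step 0: 110
Step 1: G0=G2=0 G1=G2=0 G2=G1|G0=1|1=1 -> 001
Step 2: G0=G2=1 G1=G2=1 G2=G1|G0=0|0=0 -> 110
Cycle of length 2 starting at step 0 -> no fixed point

Answer: cycle 2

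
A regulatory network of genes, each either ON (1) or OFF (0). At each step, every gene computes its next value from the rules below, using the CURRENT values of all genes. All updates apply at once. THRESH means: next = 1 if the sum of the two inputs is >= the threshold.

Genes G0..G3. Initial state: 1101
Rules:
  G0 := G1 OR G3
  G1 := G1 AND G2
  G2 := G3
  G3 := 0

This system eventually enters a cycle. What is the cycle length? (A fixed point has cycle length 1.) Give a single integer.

Step 0: 1101
Step 1: G0=G1|G3=1|1=1 G1=G1&G2=1&0=0 G2=G3=1 G3=0(const) -> 1010
Step 2: G0=G1|G3=0|0=0 G1=G1&G2=0&1=0 G2=G3=0 G3=0(const) -> 0000
Step 3: G0=G1|G3=0|0=0 G1=G1&G2=0&0=0 G2=G3=0 G3=0(const) -> 0000
State from step 3 equals state from step 2 -> cycle length 1

Answer: 1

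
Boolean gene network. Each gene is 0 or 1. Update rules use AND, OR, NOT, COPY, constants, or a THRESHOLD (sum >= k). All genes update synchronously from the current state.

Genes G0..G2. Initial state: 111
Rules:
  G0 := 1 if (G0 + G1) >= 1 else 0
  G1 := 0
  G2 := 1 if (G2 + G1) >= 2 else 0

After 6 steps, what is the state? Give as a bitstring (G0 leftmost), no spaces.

Step 1: G0=(1+1>=1)=1 G1=0(const) G2=(1+1>=2)=1 -> 101
Step 2: G0=(1+0>=1)=1 G1=0(const) G2=(1+0>=2)=0 -> 100
Step 3: G0=(1+0>=1)=1 G1=0(const) G2=(0+0>=2)=0 -> 100
Step 4: G0=(1+0>=1)=1 G1=0(const) G2=(0+0>=2)=0 -> 100
Step 5: G0=(1+0>=1)=1 G1=0(const) G2=(0+0>=2)=0 -> 100
Step 6: G0=(1+0>=1)=1 G1=0(const) G2=(0+0>=2)=0 -> 100

100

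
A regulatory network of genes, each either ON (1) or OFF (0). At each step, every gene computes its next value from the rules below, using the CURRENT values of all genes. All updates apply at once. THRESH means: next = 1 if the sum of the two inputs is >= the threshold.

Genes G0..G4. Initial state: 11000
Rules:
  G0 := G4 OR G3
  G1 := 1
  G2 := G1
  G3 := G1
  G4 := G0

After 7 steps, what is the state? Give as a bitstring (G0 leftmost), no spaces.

Step 1: G0=G4|G3=0|0=0 G1=1(const) G2=G1=1 G3=G1=1 G4=G0=1 -> 01111
Step 2: G0=G4|G3=1|1=1 G1=1(const) G2=G1=1 G3=G1=1 G4=G0=0 -> 11110
Step 3: G0=G4|G3=0|1=1 G1=1(const) G2=G1=1 G3=G1=1 G4=G0=1 -> 11111
Step 4: G0=G4|G3=1|1=1 G1=1(const) G2=G1=1 G3=G1=1 G4=G0=1 -> 11111
Step 5: G0=G4|G3=1|1=1 G1=1(const) G2=G1=1 G3=G1=1 G4=G0=1 -> 11111
Step 6: G0=G4|G3=1|1=1 G1=1(const) G2=G1=1 G3=G1=1 G4=G0=1 -> 11111
Step 7: G0=G4|G3=1|1=1 G1=1(const) G2=G1=1 G3=G1=1 G4=G0=1 -> 11111

11111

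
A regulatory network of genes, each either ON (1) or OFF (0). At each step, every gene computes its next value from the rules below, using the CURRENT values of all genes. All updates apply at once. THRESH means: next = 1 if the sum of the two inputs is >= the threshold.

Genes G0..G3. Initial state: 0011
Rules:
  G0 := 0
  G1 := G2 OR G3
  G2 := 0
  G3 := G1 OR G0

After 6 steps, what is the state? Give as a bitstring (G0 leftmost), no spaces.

Step 1: G0=0(const) G1=G2|G3=1|1=1 G2=0(const) G3=G1|G0=0|0=0 -> 0100
Step 2: G0=0(const) G1=G2|G3=0|0=0 G2=0(const) G3=G1|G0=1|0=1 -> 0001
Step 3: G0=0(const) G1=G2|G3=0|1=1 G2=0(const) G3=G1|G0=0|0=0 -> 0100
Step 4: G0=0(const) G1=G2|G3=0|0=0 G2=0(const) G3=G1|G0=1|0=1 -> 0001
Step 5: G0=0(const) G1=G2|G3=0|1=1 G2=0(const) G3=G1|G0=0|0=0 -> 0100
Step 6: G0=0(const) G1=G2|G3=0|0=0 G2=0(const) G3=G1|G0=1|0=1 -> 0001

0001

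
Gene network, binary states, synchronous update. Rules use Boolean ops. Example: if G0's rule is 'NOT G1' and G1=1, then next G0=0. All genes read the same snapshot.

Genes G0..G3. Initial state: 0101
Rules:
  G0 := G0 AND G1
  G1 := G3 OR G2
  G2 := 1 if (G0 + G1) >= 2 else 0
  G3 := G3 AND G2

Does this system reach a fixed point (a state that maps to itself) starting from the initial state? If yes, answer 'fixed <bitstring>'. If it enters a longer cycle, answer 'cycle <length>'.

Answer: fixed 0000

Derivation:
Step 0: 0101
Step 1: G0=G0&G1=0&1=0 G1=G3|G2=1|0=1 G2=(0+1>=2)=0 G3=G3&G2=1&0=0 -> 0100
Step 2: G0=G0&G1=0&1=0 G1=G3|G2=0|0=0 G2=(0+1>=2)=0 G3=G3&G2=0&0=0 -> 0000
Step 3: G0=G0&G1=0&0=0 G1=G3|G2=0|0=0 G2=(0+0>=2)=0 G3=G3&G2=0&0=0 -> 0000
Fixed point reached at step 2: 0000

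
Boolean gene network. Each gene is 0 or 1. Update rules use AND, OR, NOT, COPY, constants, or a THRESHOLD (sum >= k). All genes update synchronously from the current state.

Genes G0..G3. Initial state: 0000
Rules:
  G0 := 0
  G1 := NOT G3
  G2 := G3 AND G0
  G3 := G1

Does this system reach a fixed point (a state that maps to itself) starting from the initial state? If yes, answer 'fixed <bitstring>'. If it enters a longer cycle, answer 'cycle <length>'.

Answer: cycle 4

Derivation:
Step 0: 0000
Step 1: G0=0(const) G1=NOT G3=NOT 0=1 G2=G3&G0=0&0=0 G3=G1=0 -> 0100
Step 2: G0=0(const) G1=NOT G3=NOT 0=1 G2=G3&G0=0&0=0 G3=G1=1 -> 0101
Step 3: G0=0(const) G1=NOT G3=NOT 1=0 G2=G3&G0=1&0=0 G3=G1=1 -> 0001
Step 4: G0=0(const) G1=NOT G3=NOT 1=0 G2=G3&G0=1&0=0 G3=G1=0 -> 0000
Cycle of length 4 starting at step 0 -> no fixed point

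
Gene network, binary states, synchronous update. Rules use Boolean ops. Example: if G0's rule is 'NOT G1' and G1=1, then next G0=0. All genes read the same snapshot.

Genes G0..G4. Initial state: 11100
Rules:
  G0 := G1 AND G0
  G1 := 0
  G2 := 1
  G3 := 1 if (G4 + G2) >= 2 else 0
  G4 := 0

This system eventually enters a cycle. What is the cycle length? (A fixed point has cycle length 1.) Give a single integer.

Answer: 1

Derivation:
Step 0: 11100
Step 1: G0=G1&G0=1&1=1 G1=0(const) G2=1(const) G3=(0+1>=2)=0 G4=0(const) -> 10100
Step 2: G0=G1&G0=0&1=0 G1=0(const) G2=1(const) G3=(0+1>=2)=0 G4=0(const) -> 00100
Step 3: G0=G1&G0=0&0=0 G1=0(const) G2=1(const) G3=(0+1>=2)=0 G4=0(const) -> 00100
State from step 3 equals state from step 2 -> cycle length 1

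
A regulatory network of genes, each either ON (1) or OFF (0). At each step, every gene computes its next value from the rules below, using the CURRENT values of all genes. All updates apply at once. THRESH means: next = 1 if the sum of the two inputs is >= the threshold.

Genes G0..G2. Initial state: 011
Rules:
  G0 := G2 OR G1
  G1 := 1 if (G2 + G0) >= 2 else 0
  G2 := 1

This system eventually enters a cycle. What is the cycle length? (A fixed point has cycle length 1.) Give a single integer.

Step 0: 011
Step 1: G0=G2|G1=1|1=1 G1=(1+0>=2)=0 G2=1(const) -> 101
Step 2: G0=G2|G1=1|0=1 G1=(1+1>=2)=1 G2=1(const) -> 111
Step 3: G0=G2|G1=1|1=1 G1=(1+1>=2)=1 G2=1(const) -> 111
State from step 3 equals state from step 2 -> cycle length 1

Answer: 1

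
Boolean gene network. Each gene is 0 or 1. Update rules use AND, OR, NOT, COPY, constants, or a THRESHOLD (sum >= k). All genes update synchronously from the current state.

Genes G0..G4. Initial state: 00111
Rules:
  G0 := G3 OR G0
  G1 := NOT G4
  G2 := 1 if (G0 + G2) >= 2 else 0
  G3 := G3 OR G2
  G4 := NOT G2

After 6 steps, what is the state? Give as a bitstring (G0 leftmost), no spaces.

Step 1: G0=G3|G0=1|0=1 G1=NOT G4=NOT 1=0 G2=(0+1>=2)=0 G3=G3|G2=1|1=1 G4=NOT G2=NOT 1=0 -> 10010
Step 2: G0=G3|G0=1|1=1 G1=NOT G4=NOT 0=1 G2=(1+0>=2)=0 G3=G3|G2=1|0=1 G4=NOT G2=NOT 0=1 -> 11011
Step 3: G0=G3|G0=1|1=1 G1=NOT G4=NOT 1=0 G2=(1+0>=2)=0 G3=G3|G2=1|0=1 G4=NOT G2=NOT 0=1 -> 10011
Step 4: G0=G3|G0=1|1=1 G1=NOT G4=NOT 1=0 G2=(1+0>=2)=0 G3=G3|G2=1|0=1 G4=NOT G2=NOT 0=1 -> 10011
Step 5: G0=G3|G0=1|1=1 G1=NOT G4=NOT 1=0 G2=(1+0>=2)=0 G3=G3|G2=1|0=1 G4=NOT G2=NOT 0=1 -> 10011
Step 6: G0=G3|G0=1|1=1 G1=NOT G4=NOT 1=0 G2=(1+0>=2)=0 G3=G3|G2=1|0=1 G4=NOT G2=NOT 0=1 -> 10011

10011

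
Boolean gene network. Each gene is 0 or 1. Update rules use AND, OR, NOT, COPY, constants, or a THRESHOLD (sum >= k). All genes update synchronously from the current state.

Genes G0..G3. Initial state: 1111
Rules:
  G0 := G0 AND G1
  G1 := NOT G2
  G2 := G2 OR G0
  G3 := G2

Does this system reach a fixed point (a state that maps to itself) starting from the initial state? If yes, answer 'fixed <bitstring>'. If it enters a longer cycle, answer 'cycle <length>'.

Answer: fixed 0011

Derivation:
Step 0: 1111
Step 1: G0=G0&G1=1&1=1 G1=NOT G2=NOT 1=0 G2=G2|G0=1|1=1 G3=G2=1 -> 1011
Step 2: G0=G0&G1=1&0=0 G1=NOT G2=NOT 1=0 G2=G2|G0=1|1=1 G3=G2=1 -> 0011
Step 3: G0=G0&G1=0&0=0 G1=NOT G2=NOT 1=0 G2=G2|G0=1|0=1 G3=G2=1 -> 0011
Fixed point reached at step 2: 0011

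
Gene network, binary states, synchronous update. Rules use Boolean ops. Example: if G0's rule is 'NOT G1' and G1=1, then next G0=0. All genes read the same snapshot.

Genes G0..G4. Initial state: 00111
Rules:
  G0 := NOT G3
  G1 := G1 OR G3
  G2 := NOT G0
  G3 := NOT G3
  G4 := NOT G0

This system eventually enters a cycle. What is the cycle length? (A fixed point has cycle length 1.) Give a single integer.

Step 0: 00111
Step 1: G0=NOT G3=NOT 1=0 G1=G1|G3=0|1=1 G2=NOT G0=NOT 0=1 G3=NOT G3=NOT 1=0 G4=NOT G0=NOT 0=1 -> 01101
Step 2: G0=NOT G3=NOT 0=1 G1=G1|G3=1|0=1 G2=NOT G0=NOT 0=1 G3=NOT G3=NOT 0=1 G4=NOT G0=NOT 0=1 -> 11111
Step 3: G0=NOT G3=NOT 1=0 G1=G1|G3=1|1=1 G2=NOT G0=NOT 1=0 G3=NOT G3=NOT 1=0 G4=NOT G0=NOT 1=0 -> 01000
Step 4: G0=NOT G3=NOT 0=1 G1=G1|G3=1|0=1 G2=NOT G0=NOT 0=1 G3=NOT G3=NOT 0=1 G4=NOT G0=NOT 0=1 -> 11111
State from step 4 equals state from step 2 -> cycle length 2

Answer: 2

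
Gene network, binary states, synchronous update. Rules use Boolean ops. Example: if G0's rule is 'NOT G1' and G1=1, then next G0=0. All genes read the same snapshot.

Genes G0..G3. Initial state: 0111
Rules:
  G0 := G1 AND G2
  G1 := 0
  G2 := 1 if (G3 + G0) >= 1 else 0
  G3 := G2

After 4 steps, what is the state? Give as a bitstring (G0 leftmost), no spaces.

Step 1: G0=G1&G2=1&1=1 G1=0(const) G2=(1+0>=1)=1 G3=G2=1 -> 1011
Step 2: G0=G1&G2=0&1=0 G1=0(const) G2=(1+1>=1)=1 G3=G2=1 -> 0011
Step 3: G0=G1&G2=0&1=0 G1=0(const) G2=(1+0>=1)=1 G3=G2=1 -> 0011
Step 4: G0=G1&G2=0&1=0 G1=0(const) G2=(1+0>=1)=1 G3=G2=1 -> 0011

0011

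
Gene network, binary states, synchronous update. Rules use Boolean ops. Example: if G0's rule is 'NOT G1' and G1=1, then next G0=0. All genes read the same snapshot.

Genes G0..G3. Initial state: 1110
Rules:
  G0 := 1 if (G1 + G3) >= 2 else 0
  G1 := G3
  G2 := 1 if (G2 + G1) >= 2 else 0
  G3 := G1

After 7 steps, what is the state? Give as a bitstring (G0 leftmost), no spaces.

Step 1: G0=(1+0>=2)=0 G1=G3=0 G2=(1+1>=2)=1 G3=G1=1 -> 0011
Step 2: G0=(0+1>=2)=0 G1=G3=1 G2=(1+0>=2)=0 G3=G1=0 -> 0100
Step 3: G0=(1+0>=2)=0 G1=G3=0 G2=(0+1>=2)=0 G3=G1=1 -> 0001
Step 4: G0=(0+1>=2)=0 G1=G3=1 G2=(0+0>=2)=0 G3=G1=0 -> 0100
Step 5: G0=(1+0>=2)=0 G1=G3=0 G2=(0+1>=2)=0 G3=G1=1 -> 0001
Step 6: G0=(0+1>=2)=0 G1=G3=1 G2=(0+0>=2)=0 G3=G1=0 -> 0100
Step 7: G0=(1+0>=2)=0 G1=G3=0 G2=(0+1>=2)=0 G3=G1=1 -> 0001

0001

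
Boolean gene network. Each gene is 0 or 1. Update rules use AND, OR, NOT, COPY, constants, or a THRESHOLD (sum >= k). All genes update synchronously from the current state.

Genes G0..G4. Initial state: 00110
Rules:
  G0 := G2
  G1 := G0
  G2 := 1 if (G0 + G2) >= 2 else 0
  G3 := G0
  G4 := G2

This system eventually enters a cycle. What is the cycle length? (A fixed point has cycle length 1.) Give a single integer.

Step 0: 00110
Step 1: G0=G2=1 G1=G0=0 G2=(0+1>=2)=0 G3=G0=0 G4=G2=1 -> 10001
Step 2: G0=G2=0 G1=G0=1 G2=(1+0>=2)=0 G3=G0=1 G4=G2=0 -> 01010
Step 3: G0=G2=0 G1=G0=0 G2=(0+0>=2)=0 G3=G0=0 G4=G2=0 -> 00000
Step 4: G0=G2=0 G1=G0=0 G2=(0+0>=2)=0 G3=G0=0 G4=G2=0 -> 00000
State from step 4 equals state from step 3 -> cycle length 1

Answer: 1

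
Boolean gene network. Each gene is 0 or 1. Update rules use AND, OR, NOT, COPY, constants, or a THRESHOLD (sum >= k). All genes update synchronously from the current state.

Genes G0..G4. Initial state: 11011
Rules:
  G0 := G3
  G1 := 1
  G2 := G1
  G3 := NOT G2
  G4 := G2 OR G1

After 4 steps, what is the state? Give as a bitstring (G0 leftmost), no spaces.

Step 1: G0=G3=1 G1=1(const) G2=G1=1 G3=NOT G2=NOT 0=1 G4=G2|G1=0|1=1 -> 11111
Step 2: G0=G3=1 G1=1(const) G2=G1=1 G3=NOT G2=NOT 1=0 G4=G2|G1=1|1=1 -> 11101
Step 3: G0=G3=0 G1=1(const) G2=G1=1 G3=NOT G2=NOT 1=0 G4=G2|G1=1|1=1 -> 01101
Step 4: G0=G3=0 G1=1(const) G2=G1=1 G3=NOT G2=NOT 1=0 G4=G2|G1=1|1=1 -> 01101

01101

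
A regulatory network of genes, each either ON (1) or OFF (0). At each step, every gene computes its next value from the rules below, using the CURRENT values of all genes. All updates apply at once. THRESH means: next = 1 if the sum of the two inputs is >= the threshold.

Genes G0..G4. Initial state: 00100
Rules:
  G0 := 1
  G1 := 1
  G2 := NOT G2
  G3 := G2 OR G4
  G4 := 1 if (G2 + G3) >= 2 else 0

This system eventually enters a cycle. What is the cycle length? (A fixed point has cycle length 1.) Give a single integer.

Answer: 2

Derivation:
Step 0: 00100
Step 1: G0=1(const) G1=1(const) G2=NOT G2=NOT 1=0 G3=G2|G4=1|0=1 G4=(1+0>=2)=0 -> 11010
Step 2: G0=1(const) G1=1(const) G2=NOT G2=NOT 0=1 G3=G2|G4=0|0=0 G4=(0+1>=2)=0 -> 11100
Step 3: G0=1(const) G1=1(const) G2=NOT G2=NOT 1=0 G3=G2|G4=1|0=1 G4=(1+0>=2)=0 -> 11010
State from step 3 equals state from step 1 -> cycle length 2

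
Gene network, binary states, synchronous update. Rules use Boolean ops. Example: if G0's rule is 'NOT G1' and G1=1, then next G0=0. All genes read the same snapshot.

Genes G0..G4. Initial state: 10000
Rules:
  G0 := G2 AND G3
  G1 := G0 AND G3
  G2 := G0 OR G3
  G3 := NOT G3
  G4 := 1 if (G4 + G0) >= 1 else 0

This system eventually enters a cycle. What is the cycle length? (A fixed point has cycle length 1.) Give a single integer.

Step 0: 10000
Step 1: G0=G2&G3=0&0=0 G1=G0&G3=1&0=0 G2=G0|G3=1|0=1 G3=NOT G3=NOT 0=1 G4=(0+1>=1)=1 -> 00111
Step 2: G0=G2&G3=1&1=1 G1=G0&G3=0&1=0 G2=G0|G3=0|1=1 G3=NOT G3=NOT 1=0 G4=(1+0>=1)=1 -> 10101
Step 3: G0=G2&G3=1&0=0 G1=G0&G3=1&0=0 G2=G0|G3=1|0=1 G3=NOT G3=NOT 0=1 G4=(1+1>=1)=1 -> 00111
State from step 3 equals state from step 1 -> cycle length 2

Answer: 2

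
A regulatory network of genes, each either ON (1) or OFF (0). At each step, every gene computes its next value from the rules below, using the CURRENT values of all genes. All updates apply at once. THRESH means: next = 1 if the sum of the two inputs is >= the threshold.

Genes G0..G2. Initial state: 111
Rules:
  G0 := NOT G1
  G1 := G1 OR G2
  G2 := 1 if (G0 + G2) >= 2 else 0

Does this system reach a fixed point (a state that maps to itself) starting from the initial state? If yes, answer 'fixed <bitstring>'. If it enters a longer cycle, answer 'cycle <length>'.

Step 0: 111
Step 1: G0=NOT G1=NOT 1=0 G1=G1|G2=1|1=1 G2=(1+1>=2)=1 -> 011
Step 2: G0=NOT G1=NOT 1=0 G1=G1|G2=1|1=1 G2=(0+1>=2)=0 -> 010
Step 3: G0=NOT G1=NOT 1=0 G1=G1|G2=1|0=1 G2=(0+0>=2)=0 -> 010
Fixed point reached at step 2: 010

Answer: fixed 010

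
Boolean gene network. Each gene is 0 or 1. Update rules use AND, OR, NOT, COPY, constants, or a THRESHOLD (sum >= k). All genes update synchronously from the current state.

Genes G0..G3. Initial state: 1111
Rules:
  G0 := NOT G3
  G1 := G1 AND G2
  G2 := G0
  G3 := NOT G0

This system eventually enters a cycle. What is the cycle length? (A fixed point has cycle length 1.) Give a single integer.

Step 0: 1111
Step 1: G0=NOT G3=NOT 1=0 G1=G1&G2=1&1=1 G2=G0=1 G3=NOT G0=NOT 1=0 -> 0110
Step 2: G0=NOT G3=NOT 0=1 G1=G1&G2=1&1=1 G2=G0=0 G3=NOT G0=NOT 0=1 -> 1101
Step 3: G0=NOT G3=NOT 1=0 G1=G1&G2=1&0=0 G2=G0=1 G3=NOT G0=NOT 1=0 -> 0010
Step 4: G0=NOT G3=NOT 0=1 G1=G1&G2=0&1=0 G2=G0=0 G3=NOT G0=NOT 0=1 -> 1001
Step 5: G0=NOT G3=NOT 1=0 G1=G1&G2=0&0=0 G2=G0=1 G3=NOT G0=NOT 1=0 -> 0010
State from step 5 equals state from step 3 -> cycle length 2

Answer: 2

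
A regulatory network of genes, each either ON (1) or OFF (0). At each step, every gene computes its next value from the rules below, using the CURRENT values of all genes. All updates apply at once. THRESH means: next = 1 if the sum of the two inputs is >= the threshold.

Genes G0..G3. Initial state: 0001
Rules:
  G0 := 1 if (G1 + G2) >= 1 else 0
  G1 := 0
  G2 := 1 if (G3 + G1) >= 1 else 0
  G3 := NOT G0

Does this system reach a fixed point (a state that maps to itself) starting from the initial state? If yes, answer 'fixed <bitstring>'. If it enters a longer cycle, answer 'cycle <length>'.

Step 0: 0001
Step 1: G0=(0+0>=1)=0 G1=0(const) G2=(1+0>=1)=1 G3=NOT G0=NOT 0=1 -> 0011
Step 2: G0=(0+1>=1)=1 G1=0(const) G2=(1+0>=1)=1 G3=NOT G0=NOT 0=1 -> 1011
Step 3: G0=(0+1>=1)=1 G1=0(const) G2=(1+0>=1)=1 G3=NOT G0=NOT 1=0 -> 1010
Step 4: G0=(0+1>=1)=1 G1=0(const) G2=(0+0>=1)=0 G3=NOT G0=NOT 1=0 -> 1000
Step 5: G0=(0+0>=1)=0 G1=0(const) G2=(0+0>=1)=0 G3=NOT G0=NOT 1=0 -> 0000
Step 6: G0=(0+0>=1)=0 G1=0(const) G2=(0+0>=1)=0 G3=NOT G0=NOT 0=1 -> 0001
Cycle of length 6 starting at step 0 -> no fixed point

Answer: cycle 6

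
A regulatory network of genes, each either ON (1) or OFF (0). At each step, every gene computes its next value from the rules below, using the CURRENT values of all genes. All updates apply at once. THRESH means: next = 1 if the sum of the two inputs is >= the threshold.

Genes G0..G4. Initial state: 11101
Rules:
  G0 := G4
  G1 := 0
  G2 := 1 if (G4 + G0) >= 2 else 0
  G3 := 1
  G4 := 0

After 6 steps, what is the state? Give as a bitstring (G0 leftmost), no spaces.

Step 1: G0=G4=1 G1=0(const) G2=(1+1>=2)=1 G3=1(const) G4=0(const) -> 10110
Step 2: G0=G4=0 G1=0(const) G2=(0+1>=2)=0 G3=1(const) G4=0(const) -> 00010
Step 3: G0=G4=0 G1=0(const) G2=(0+0>=2)=0 G3=1(const) G4=0(const) -> 00010
Step 4: G0=G4=0 G1=0(const) G2=(0+0>=2)=0 G3=1(const) G4=0(const) -> 00010
Step 5: G0=G4=0 G1=0(const) G2=(0+0>=2)=0 G3=1(const) G4=0(const) -> 00010
Step 6: G0=G4=0 G1=0(const) G2=(0+0>=2)=0 G3=1(const) G4=0(const) -> 00010

00010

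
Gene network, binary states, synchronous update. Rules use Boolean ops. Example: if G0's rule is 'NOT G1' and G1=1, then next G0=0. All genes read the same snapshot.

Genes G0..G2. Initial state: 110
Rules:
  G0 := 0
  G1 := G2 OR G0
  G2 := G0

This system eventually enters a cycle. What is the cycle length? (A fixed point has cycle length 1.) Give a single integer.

Answer: 1

Derivation:
Step 0: 110
Step 1: G0=0(const) G1=G2|G0=0|1=1 G2=G0=1 -> 011
Step 2: G0=0(const) G1=G2|G0=1|0=1 G2=G0=0 -> 010
Step 3: G0=0(const) G1=G2|G0=0|0=0 G2=G0=0 -> 000
Step 4: G0=0(const) G1=G2|G0=0|0=0 G2=G0=0 -> 000
State from step 4 equals state from step 3 -> cycle length 1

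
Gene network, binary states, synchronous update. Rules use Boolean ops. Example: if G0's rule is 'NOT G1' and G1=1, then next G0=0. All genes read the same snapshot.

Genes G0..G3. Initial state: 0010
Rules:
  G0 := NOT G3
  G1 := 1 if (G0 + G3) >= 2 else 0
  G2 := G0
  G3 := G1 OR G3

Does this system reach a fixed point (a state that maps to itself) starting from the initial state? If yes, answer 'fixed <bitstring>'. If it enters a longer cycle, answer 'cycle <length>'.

Step 0: 0010
Step 1: G0=NOT G3=NOT 0=1 G1=(0+0>=2)=0 G2=G0=0 G3=G1|G3=0|0=0 -> 1000
Step 2: G0=NOT G3=NOT 0=1 G1=(1+0>=2)=0 G2=G0=1 G3=G1|G3=0|0=0 -> 1010
Step 3: G0=NOT G3=NOT 0=1 G1=(1+0>=2)=0 G2=G0=1 G3=G1|G3=0|0=0 -> 1010
Fixed point reached at step 2: 1010

Answer: fixed 1010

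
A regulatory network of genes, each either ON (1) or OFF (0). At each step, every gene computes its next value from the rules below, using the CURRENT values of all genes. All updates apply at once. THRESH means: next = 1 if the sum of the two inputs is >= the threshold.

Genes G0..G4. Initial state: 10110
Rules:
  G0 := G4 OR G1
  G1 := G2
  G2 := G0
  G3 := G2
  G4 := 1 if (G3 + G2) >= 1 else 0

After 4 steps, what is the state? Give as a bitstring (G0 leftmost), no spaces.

Step 1: G0=G4|G1=0|0=0 G1=G2=1 G2=G0=1 G3=G2=1 G4=(1+1>=1)=1 -> 01111
Step 2: G0=G4|G1=1|1=1 G1=G2=1 G2=G0=0 G3=G2=1 G4=(1+1>=1)=1 -> 11011
Step 3: G0=G4|G1=1|1=1 G1=G2=0 G2=G0=1 G3=G2=0 G4=(1+0>=1)=1 -> 10101
Step 4: G0=G4|G1=1|0=1 G1=G2=1 G2=G0=1 G3=G2=1 G4=(0+1>=1)=1 -> 11111

11111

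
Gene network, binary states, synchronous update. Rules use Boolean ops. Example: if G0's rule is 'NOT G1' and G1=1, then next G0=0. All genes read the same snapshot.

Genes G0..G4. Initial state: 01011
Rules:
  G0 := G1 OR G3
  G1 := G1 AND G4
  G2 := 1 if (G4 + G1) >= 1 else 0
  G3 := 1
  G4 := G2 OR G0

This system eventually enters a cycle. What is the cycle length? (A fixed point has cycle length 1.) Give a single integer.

Answer: 1

Derivation:
Step 0: 01011
Step 1: G0=G1|G3=1|1=1 G1=G1&G4=1&1=1 G2=(1+1>=1)=1 G3=1(const) G4=G2|G0=0|0=0 -> 11110
Step 2: G0=G1|G3=1|1=1 G1=G1&G4=1&0=0 G2=(0+1>=1)=1 G3=1(const) G4=G2|G0=1|1=1 -> 10111
Step 3: G0=G1|G3=0|1=1 G1=G1&G4=0&1=0 G2=(1+0>=1)=1 G3=1(const) G4=G2|G0=1|1=1 -> 10111
State from step 3 equals state from step 2 -> cycle length 1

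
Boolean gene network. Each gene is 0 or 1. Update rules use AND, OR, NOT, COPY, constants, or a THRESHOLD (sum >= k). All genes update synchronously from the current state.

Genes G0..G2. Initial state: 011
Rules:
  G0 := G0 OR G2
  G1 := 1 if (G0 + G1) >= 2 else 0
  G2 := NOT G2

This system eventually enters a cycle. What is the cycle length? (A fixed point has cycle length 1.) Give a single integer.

Answer: 2

Derivation:
Step 0: 011
Step 1: G0=G0|G2=0|1=1 G1=(0+1>=2)=0 G2=NOT G2=NOT 1=0 -> 100
Step 2: G0=G0|G2=1|0=1 G1=(1+0>=2)=0 G2=NOT G2=NOT 0=1 -> 101
Step 3: G0=G0|G2=1|1=1 G1=(1+0>=2)=0 G2=NOT G2=NOT 1=0 -> 100
State from step 3 equals state from step 1 -> cycle length 2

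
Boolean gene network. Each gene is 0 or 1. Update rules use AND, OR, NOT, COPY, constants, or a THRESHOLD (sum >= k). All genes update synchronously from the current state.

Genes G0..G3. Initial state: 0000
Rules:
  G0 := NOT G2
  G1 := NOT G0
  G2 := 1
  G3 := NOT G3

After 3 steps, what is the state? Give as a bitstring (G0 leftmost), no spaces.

Step 1: G0=NOT G2=NOT 0=1 G1=NOT G0=NOT 0=1 G2=1(const) G3=NOT G3=NOT 0=1 -> 1111
Step 2: G0=NOT G2=NOT 1=0 G1=NOT G0=NOT 1=0 G2=1(const) G3=NOT G3=NOT 1=0 -> 0010
Step 3: G0=NOT G2=NOT 1=0 G1=NOT G0=NOT 0=1 G2=1(const) G3=NOT G3=NOT 0=1 -> 0111

0111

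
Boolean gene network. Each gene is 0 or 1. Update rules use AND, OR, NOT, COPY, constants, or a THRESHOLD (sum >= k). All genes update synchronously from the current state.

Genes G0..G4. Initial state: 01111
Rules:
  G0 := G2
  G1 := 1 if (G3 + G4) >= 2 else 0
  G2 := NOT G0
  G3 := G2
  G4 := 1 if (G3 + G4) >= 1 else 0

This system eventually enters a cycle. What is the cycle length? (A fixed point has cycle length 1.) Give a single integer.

Answer: 4

Derivation:
Step 0: 01111
Step 1: G0=G2=1 G1=(1+1>=2)=1 G2=NOT G0=NOT 0=1 G3=G2=1 G4=(1+1>=1)=1 -> 11111
Step 2: G0=G2=1 G1=(1+1>=2)=1 G2=NOT G0=NOT 1=0 G3=G2=1 G4=(1+1>=1)=1 -> 11011
Step 3: G0=G2=0 G1=(1+1>=2)=1 G2=NOT G0=NOT 1=0 G3=G2=0 G4=(1+1>=1)=1 -> 01001
Step 4: G0=G2=0 G1=(0+1>=2)=0 G2=NOT G0=NOT 0=1 G3=G2=0 G4=(0+1>=1)=1 -> 00101
Step 5: G0=G2=1 G1=(0+1>=2)=0 G2=NOT G0=NOT 0=1 G3=G2=1 G4=(0+1>=1)=1 -> 10111
Step 6: G0=G2=1 G1=(1+1>=2)=1 G2=NOT G0=NOT 1=0 G3=G2=1 G4=(1+1>=1)=1 -> 11011
State from step 6 equals state from step 2 -> cycle length 4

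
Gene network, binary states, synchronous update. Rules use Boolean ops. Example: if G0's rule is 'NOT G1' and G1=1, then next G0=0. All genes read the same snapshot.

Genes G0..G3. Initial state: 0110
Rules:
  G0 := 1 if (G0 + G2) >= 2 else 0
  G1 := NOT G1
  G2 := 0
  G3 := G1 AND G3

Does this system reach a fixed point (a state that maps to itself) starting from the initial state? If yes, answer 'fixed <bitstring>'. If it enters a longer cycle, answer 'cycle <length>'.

Answer: cycle 2

Derivation:
Step 0: 0110
Step 1: G0=(0+1>=2)=0 G1=NOT G1=NOT 1=0 G2=0(const) G3=G1&G3=1&0=0 -> 0000
Step 2: G0=(0+0>=2)=0 G1=NOT G1=NOT 0=1 G2=0(const) G3=G1&G3=0&0=0 -> 0100
Step 3: G0=(0+0>=2)=0 G1=NOT G1=NOT 1=0 G2=0(const) G3=G1&G3=1&0=0 -> 0000
Cycle of length 2 starting at step 1 -> no fixed point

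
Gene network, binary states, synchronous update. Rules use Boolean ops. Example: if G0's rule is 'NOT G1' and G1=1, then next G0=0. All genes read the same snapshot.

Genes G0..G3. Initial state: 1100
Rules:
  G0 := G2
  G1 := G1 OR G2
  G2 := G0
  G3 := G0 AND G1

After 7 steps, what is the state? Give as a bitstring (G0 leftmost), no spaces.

Step 1: G0=G2=0 G1=G1|G2=1|0=1 G2=G0=1 G3=G0&G1=1&1=1 -> 0111
Step 2: G0=G2=1 G1=G1|G2=1|1=1 G2=G0=0 G3=G0&G1=0&1=0 -> 1100
Step 3: G0=G2=0 G1=G1|G2=1|0=1 G2=G0=1 G3=G0&G1=1&1=1 -> 0111
Step 4: G0=G2=1 G1=G1|G2=1|1=1 G2=G0=0 G3=G0&G1=0&1=0 -> 1100
Step 5: G0=G2=0 G1=G1|G2=1|0=1 G2=G0=1 G3=G0&G1=1&1=1 -> 0111
Step 6: G0=G2=1 G1=G1|G2=1|1=1 G2=G0=0 G3=G0&G1=0&1=0 -> 1100
Step 7: G0=G2=0 G1=G1|G2=1|0=1 G2=G0=1 G3=G0&G1=1&1=1 -> 0111

0111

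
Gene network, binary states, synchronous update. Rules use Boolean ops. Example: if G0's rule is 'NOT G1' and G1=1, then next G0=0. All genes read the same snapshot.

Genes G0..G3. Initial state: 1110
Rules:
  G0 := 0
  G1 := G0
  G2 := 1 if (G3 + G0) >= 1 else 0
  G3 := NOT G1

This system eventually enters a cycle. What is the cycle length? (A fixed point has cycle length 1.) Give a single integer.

Step 0: 1110
Step 1: G0=0(const) G1=G0=1 G2=(0+1>=1)=1 G3=NOT G1=NOT 1=0 -> 0110
Step 2: G0=0(const) G1=G0=0 G2=(0+0>=1)=0 G3=NOT G1=NOT 1=0 -> 0000
Step 3: G0=0(const) G1=G0=0 G2=(0+0>=1)=0 G3=NOT G1=NOT 0=1 -> 0001
Step 4: G0=0(const) G1=G0=0 G2=(1+0>=1)=1 G3=NOT G1=NOT 0=1 -> 0011
Step 5: G0=0(const) G1=G0=0 G2=(1+0>=1)=1 G3=NOT G1=NOT 0=1 -> 0011
State from step 5 equals state from step 4 -> cycle length 1

Answer: 1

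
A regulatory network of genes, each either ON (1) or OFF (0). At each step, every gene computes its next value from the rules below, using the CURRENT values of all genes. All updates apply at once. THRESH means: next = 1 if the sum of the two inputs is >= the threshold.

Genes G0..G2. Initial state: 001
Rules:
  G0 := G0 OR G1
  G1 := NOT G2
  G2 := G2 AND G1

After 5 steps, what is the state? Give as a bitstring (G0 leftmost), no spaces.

Step 1: G0=G0|G1=0|0=0 G1=NOT G2=NOT 1=0 G2=G2&G1=1&0=0 -> 000
Step 2: G0=G0|G1=0|0=0 G1=NOT G2=NOT 0=1 G2=G2&G1=0&0=0 -> 010
Step 3: G0=G0|G1=0|1=1 G1=NOT G2=NOT 0=1 G2=G2&G1=0&1=0 -> 110
Step 4: G0=G0|G1=1|1=1 G1=NOT G2=NOT 0=1 G2=G2&G1=0&1=0 -> 110
Step 5: G0=G0|G1=1|1=1 G1=NOT G2=NOT 0=1 G2=G2&G1=0&1=0 -> 110

110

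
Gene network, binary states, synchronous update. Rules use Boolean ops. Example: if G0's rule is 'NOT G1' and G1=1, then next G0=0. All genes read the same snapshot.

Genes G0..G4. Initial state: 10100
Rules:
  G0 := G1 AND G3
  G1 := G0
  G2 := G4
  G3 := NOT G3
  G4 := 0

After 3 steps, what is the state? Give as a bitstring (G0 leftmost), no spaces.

Step 1: G0=G1&G3=0&0=0 G1=G0=1 G2=G4=0 G3=NOT G3=NOT 0=1 G4=0(const) -> 01010
Step 2: G0=G1&G3=1&1=1 G1=G0=0 G2=G4=0 G3=NOT G3=NOT 1=0 G4=0(const) -> 10000
Step 3: G0=G1&G3=0&0=0 G1=G0=1 G2=G4=0 G3=NOT G3=NOT 0=1 G4=0(const) -> 01010

01010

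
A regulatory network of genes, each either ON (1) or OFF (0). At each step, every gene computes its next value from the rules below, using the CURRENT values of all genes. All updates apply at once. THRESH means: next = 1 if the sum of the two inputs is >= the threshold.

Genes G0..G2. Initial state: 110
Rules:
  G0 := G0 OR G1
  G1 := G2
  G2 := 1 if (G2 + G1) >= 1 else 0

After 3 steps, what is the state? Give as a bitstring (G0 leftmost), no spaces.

Step 1: G0=G0|G1=1|1=1 G1=G2=0 G2=(0+1>=1)=1 -> 101
Step 2: G0=G0|G1=1|0=1 G1=G2=1 G2=(1+0>=1)=1 -> 111
Step 3: G0=G0|G1=1|1=1 G1=G2=1 G2=(1+1>=1)=1 -> 111

111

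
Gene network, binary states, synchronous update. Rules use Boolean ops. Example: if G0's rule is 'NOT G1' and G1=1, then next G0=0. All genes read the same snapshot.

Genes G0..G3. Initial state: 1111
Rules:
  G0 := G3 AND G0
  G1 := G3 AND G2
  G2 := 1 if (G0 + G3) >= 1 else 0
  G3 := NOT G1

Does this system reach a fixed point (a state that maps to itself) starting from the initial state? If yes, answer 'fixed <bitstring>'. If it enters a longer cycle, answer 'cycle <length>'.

Answer: cycle 5

Derivation:
Step 0: 1111
Step 1: G0=G3&G0=1&1=1 G1=G3&G2=1&1=1 G2=(1+1>=1)=1 G3=NOT G1=NOT 1=0 -> 1110
Step 2: G0=G3&G0=0&1=0 G1=G3&G2=0&1=0 G2=(1+0>=1)=1 G3=NOT G1=NOT 1=0 -> 0010
Step 3: G0=G3&G0=0&0=0 G1=G3&G2=0&1=0 G2=(0+0>=1)=0 G3=NOT G1=NOT 0=1 -> 0001
Step 4: G0=G3&G0=1&0=0 G1=G3&G2=1&0=0 G2=(0+1>=1)=1 G3=NOT G1=NOT 0=1 -> 0011
Step 5: G0=G3&G0=1&0=0 G1=G3&G2=1&1=1 G2=(0+1>=1)=1 G3=NOT G1=NOT 0=1 -> 0111
Step 6: G0=G3&G0=1&0=0 G1=G3&G2=1&1=1 G2=(0+1>=1)=1 G3=NOT G1=NOT 1=0 -> 0110
Step 7: G0=G3&G0=0&0=0 G1=G3&G2=0&1=0 G2=(0+0>=1)=0 G3=NOT G1=NOT 1=0 -> 0000
Step 8: G0=G3&G0=0&0=0 G1=G3&G2=0&0=0 G2=(0+0>=1)=0 G3=NOT G1=NOT 0=1 -> 0001
Cycle of length 5 starting at step 3 -> no fixed point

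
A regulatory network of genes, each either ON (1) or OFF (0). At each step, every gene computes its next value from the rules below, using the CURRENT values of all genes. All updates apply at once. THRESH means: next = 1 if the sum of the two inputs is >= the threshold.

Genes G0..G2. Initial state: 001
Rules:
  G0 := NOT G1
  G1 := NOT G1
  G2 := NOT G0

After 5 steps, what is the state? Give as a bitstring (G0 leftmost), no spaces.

Step 1: G0=NOT G1=NOT 0=1 G1=NOT G1=NOT 0=1 G2=NOT G0=NOT 0=1 -> 111
Step 2: G0=NOT G1=NOT 1=0 G1=NOT G1=NOT 1=0 G2=NOT G0=NOT 1=0 -> 000
Step 3: G0=NOT G1=NOT 0=1 G1=NOT G1=NOT 0=1 G2=NOT G0=NOT 0=1 -> 111
Step 4: G0=NOT G1=NOT 1=0 G1=NOT G1=NOT 1=0 G2=NOT G0=NOT 1=0 -> 000
Step 5: G0=NOT G1=NOT 0=1 G1=NOT G1=NOT 0=1 G2=NOT G0=NOT 0=1 -> 111

111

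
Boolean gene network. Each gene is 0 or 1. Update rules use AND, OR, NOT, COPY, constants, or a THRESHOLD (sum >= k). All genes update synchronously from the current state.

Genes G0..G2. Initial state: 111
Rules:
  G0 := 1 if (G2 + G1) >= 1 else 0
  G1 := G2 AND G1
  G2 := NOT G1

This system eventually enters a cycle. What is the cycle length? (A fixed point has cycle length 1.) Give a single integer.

Answer: 1

Derivation:
Step 0: 111
Step 1: G0=(1+1>=1)=1 G1=G2&G1=1&1=1 G2=NOT G1=NOT 1=0 -> 110
Step 2: G0=(0+1>=1)=1 G1=G2&G1=0&1=0 G2=NOT G1=NOT 1=0 -> 100
Step 3: G0=(0+0>=1)=0 G1=G2&G1=0&0=0 G2=NOT G1=NOT 0=1 -> 001
Step 4: G0=(1+0>=1)=1 G1=G2&G1=1&0=0 G2=NOT G1=NOT 0=1 -> 101
Step 5: G0=(1+0>=1)=1 G1=G2&G1=1&0=0 G2=NOT G1=NOT 0=1 -> 101
State from step 5 equals state from step 4 -> cycle length 1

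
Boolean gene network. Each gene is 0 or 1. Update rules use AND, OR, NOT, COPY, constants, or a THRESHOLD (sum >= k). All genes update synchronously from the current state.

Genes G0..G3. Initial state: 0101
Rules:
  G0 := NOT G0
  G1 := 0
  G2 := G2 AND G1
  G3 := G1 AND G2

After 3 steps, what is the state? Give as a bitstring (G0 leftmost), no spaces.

Step 1: G0=NOT G0=NOT 0=1 G1=0(const) G2=G2&G1=0&1=0 G3=G1&G2=1&0=0 -> 1000
Step 2: G0=NOT G0=NOT 1=0 G1=0(const) G2=G2&G1=0&0=0 G3=G1&G2=0&0=0 -> 0000
Step 3: G0=NOT G0=NOT 0=1 G1=0(const) G2=G2&G1=0&0=0 G3=G1&G2=0&0=0 -> 1000

1000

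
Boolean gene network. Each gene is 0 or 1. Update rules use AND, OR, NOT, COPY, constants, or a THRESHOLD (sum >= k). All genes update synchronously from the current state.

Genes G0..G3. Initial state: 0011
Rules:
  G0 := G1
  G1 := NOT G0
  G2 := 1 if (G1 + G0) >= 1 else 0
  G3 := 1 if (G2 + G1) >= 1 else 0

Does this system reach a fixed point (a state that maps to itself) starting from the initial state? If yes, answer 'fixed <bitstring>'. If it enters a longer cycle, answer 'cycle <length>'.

Step 0: 0011
Step 1: G0=G1=0 G1=NOT G0=NOT 0=1 G2=(0+0>=1)=0 G3=(1+0>=1)=1 -> 0101
Step 2: G0=G1=1 G1=NOT G0=NOT 0=1 G2=(1+0>=1)=1 G3=(0+1>=1)=1 -> 1111
Step 3: G0=G1=1 G1=NOT G0=NOT 1=0 G2=(1+1>=1)=1 G3=(1+1>=1)=1 -> 1011
Step 4: G0=G1=0 G1=NOT G0=NOT 1=0 G2=(0+1>=1)=1 G3=(1+0>=1)=1 -> 0011
Cycle of length 4 starting at step 0 -> no fixed point

Answer: cycle 4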